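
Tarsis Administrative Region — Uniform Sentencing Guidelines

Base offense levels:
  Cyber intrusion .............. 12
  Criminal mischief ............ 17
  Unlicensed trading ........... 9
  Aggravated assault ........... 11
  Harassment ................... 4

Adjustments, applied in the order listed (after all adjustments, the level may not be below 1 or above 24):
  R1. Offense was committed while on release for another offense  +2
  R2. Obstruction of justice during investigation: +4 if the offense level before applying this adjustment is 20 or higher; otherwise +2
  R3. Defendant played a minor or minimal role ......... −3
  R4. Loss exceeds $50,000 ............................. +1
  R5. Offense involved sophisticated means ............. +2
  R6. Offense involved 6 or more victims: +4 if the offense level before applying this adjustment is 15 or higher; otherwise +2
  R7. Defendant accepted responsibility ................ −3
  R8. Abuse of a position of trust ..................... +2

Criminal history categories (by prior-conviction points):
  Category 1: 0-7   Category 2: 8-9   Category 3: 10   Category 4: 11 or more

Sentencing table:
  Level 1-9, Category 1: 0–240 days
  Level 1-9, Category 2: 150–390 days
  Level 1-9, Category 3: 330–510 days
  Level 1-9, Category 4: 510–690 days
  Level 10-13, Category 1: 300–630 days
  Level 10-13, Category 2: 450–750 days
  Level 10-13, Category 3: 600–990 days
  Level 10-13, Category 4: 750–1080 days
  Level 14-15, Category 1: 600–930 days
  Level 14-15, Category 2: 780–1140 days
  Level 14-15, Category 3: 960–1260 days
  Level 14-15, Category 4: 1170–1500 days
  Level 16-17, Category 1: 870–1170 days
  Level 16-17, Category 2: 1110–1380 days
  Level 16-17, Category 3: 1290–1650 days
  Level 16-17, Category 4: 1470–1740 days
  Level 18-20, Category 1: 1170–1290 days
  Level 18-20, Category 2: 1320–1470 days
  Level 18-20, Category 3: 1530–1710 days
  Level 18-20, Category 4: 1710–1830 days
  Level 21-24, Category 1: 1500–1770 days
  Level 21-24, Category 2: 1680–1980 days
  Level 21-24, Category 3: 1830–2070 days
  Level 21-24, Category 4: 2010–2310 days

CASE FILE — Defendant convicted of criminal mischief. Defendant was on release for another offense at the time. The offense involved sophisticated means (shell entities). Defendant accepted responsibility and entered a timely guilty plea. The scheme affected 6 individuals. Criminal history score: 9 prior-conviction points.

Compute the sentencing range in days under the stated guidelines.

1680-1980 days

Base offense level for criminal mischief: 17.
R1 applies: 17 + 2 = 19.
R5 applies: 19 + 2 = 21.
R6 applies (level before this adjustment is 21 ≥ 15, so +4): 21 + 4 = 25.
R7 applies: 25 − 3 = 22.
Final offense level: 22.
Criminal history: 9 prior points → Category 2 (8-9).
Level 22 falls in the 21-24 band.
Grid: Level 21-24 × Category 2 = 1680-1980 days.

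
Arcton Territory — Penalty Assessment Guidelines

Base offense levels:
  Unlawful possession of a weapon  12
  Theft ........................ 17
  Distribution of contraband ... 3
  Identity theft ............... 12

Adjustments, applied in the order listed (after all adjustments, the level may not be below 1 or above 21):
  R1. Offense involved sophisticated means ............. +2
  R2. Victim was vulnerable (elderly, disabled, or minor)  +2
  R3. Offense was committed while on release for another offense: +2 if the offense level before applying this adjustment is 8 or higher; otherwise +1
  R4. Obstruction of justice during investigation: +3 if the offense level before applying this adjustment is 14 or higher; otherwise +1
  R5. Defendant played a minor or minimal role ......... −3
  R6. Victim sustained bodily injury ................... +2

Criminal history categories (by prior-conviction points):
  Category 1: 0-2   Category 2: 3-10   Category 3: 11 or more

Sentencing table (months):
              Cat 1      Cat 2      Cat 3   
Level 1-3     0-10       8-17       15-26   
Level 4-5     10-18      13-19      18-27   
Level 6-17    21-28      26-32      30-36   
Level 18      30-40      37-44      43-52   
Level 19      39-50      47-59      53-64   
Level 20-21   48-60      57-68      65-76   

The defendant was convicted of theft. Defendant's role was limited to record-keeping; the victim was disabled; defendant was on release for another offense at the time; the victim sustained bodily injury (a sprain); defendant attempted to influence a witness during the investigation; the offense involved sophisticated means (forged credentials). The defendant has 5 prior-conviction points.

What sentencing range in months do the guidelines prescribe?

57-68 months

Base offense level for theft: 17.
R1 applies: 17 + 2 = 19.
R2 applies: 19 + 2 = 21.
R3 applies (level before this adjustment is 21 ≥ 8, so +2): 21 + 2 = 23.
R4 applies (level before this adjustment is 23 ≥ 14, so +3): 23 + 3 = 26.
R5 applies: 26 − 3 = 23.
R6 applies: 23 + 2 = 25.
Level 25 exceeds the maximum of 21; capped at 21.
Final offense level: 21.
Criminal history: 5 prior points → Category 2 (3-10).
Level 21 falls in the 20-21 band.
Grid: Level 20-21 × Category 2 = 57-68 months.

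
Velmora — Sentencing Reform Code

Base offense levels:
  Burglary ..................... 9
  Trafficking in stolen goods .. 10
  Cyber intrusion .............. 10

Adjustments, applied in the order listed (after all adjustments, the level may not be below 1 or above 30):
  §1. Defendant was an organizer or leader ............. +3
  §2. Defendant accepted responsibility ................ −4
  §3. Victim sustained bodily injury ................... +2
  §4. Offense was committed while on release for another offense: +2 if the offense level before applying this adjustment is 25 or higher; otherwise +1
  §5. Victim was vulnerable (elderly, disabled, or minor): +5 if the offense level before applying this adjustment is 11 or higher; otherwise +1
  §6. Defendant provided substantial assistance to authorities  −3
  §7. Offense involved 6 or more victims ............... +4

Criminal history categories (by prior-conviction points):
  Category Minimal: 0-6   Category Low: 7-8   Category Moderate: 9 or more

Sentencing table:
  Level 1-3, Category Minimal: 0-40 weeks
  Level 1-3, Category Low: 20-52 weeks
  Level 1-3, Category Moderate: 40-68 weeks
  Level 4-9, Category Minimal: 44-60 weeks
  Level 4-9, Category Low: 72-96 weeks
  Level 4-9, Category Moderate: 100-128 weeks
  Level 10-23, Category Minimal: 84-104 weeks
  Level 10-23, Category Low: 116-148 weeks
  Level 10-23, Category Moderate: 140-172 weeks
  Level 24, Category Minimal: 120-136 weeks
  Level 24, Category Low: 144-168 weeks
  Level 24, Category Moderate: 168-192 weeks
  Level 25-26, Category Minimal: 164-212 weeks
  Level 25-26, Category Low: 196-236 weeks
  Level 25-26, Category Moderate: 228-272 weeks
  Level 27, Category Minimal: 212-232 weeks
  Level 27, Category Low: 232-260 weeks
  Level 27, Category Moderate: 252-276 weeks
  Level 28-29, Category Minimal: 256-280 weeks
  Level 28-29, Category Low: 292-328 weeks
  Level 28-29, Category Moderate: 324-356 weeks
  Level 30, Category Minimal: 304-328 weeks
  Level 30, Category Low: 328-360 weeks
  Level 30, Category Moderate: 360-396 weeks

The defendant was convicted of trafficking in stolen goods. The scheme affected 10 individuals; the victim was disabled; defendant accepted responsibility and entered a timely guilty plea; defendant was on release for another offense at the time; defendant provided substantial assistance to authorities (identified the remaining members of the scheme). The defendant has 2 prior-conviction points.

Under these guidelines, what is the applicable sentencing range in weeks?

44-60 weeks

Base offense level for trafficking in stolen goods: 10.
§2 applies: 10 − 4 = 6.
§4 applies (level before this adjustment is 6 < 25, so +1): 6 + 1 = 7.
§5 applies (level before this adjustment is 7 < 11, so +1): 7 + 1 = 8.
§6 applies: 8 − 3 = 5.
§7 applies: 5 + 4 = 9.
Final offense level: 9.
Criminal history: 2 prior points → Category Minimal (0-6).
Level 9 falls in the 4-9 band.
Grid: Level 4-9 × Category Minimal = 44-60 weeks.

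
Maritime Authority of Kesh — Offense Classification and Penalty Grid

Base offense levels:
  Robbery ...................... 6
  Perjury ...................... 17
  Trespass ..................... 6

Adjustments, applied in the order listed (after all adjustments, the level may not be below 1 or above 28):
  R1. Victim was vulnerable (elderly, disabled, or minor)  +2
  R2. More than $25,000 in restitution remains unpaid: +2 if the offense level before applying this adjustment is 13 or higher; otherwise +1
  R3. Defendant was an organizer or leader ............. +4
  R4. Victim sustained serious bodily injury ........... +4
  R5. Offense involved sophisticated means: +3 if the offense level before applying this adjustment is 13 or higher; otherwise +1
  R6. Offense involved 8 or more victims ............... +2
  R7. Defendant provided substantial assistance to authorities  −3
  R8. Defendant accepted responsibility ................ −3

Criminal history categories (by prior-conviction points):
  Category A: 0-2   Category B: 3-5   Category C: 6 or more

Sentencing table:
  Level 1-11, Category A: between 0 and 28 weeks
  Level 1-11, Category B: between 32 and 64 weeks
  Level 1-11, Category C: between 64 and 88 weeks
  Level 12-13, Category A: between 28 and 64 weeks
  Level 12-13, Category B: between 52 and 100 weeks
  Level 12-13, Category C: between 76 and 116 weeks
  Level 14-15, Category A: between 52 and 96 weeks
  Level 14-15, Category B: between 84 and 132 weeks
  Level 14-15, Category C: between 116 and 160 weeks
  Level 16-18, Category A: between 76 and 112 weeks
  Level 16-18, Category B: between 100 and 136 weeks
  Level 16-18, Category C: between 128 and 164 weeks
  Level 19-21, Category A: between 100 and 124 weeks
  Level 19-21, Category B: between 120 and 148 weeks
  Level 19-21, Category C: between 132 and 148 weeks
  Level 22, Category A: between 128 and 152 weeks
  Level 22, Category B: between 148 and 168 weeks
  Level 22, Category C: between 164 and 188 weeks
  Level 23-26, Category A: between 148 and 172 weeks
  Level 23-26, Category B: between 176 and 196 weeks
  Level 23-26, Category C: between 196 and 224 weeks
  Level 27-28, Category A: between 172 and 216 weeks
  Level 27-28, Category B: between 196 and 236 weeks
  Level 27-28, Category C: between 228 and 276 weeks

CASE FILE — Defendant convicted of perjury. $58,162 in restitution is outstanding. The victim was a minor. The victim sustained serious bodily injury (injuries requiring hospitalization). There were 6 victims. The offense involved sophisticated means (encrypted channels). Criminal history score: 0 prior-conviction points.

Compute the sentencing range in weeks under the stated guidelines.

172-216 weeks

Base offense level for perjury: 17.
R1 applies: 17 + 2 = 19.
R2 applies (level before this adjustment is 19 ≥ 13, so +2): 19 + 2 = 21.
R3 does not apply.
R4 applies: 21 + 4 = 25.
R5 applies (level before this adjustment is 25 ≥ 13, so +3): 25 + 3 = 28.
R7 does not apply.
R8 does not apply.
Final offense level: 28.
Criminal history: 0 prior points → Category A (0-2).
Level 28 falls in the 27-28 band.
Grid: Level 27-28 × Category A = 172-216 weeks.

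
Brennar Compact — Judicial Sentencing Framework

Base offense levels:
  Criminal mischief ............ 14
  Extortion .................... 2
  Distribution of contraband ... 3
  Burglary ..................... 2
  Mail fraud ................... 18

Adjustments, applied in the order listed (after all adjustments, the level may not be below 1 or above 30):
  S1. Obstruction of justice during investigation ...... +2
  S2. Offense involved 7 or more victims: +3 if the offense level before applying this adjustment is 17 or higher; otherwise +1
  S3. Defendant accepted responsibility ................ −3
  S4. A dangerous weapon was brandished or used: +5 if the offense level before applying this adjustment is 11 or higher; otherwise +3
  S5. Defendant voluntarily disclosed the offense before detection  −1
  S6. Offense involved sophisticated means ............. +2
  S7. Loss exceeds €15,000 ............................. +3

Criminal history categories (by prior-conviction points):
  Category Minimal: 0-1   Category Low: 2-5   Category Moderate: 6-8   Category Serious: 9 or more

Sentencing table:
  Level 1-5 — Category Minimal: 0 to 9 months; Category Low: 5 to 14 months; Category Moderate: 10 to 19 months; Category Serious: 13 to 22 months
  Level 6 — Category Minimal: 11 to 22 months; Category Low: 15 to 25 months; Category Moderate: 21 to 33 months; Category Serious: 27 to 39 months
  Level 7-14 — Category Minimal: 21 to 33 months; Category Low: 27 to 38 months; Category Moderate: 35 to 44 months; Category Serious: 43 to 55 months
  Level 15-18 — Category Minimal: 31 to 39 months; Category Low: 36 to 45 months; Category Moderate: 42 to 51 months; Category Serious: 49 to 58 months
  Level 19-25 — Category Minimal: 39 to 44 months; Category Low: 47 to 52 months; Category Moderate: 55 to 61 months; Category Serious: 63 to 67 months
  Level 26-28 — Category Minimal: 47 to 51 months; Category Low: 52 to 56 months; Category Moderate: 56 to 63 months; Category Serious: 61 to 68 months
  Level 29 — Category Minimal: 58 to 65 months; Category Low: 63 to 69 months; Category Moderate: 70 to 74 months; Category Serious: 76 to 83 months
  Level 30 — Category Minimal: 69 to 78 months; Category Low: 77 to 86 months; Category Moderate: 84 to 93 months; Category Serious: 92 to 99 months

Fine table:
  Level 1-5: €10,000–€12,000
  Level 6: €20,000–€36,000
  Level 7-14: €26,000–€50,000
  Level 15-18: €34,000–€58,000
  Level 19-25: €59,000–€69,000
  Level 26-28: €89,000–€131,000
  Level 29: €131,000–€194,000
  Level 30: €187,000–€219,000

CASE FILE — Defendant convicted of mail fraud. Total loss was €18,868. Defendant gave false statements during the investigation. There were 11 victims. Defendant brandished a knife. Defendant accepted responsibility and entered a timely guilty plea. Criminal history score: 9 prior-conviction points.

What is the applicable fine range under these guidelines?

€89,000–€131,000

Base offense level for mail fraud: 18.
S1 applies: 18 + 2 = 20.
S2 applies (level before this adjustment is 20 ≥ 17, so +3): 20 + 3 = 23.
S3 applies: 23 − 3 = 20.
S4 applies (level before this adjustment is 20 ≥ 11, so +5): 20 + 5 = 25.
S5 does not apply.
S7 applies: 25 + 3 = 28.
Final offense level: 28.
Level 28 falls in the 26-28 band.
Fine table: Level 26-28 → €89,000–€131,000.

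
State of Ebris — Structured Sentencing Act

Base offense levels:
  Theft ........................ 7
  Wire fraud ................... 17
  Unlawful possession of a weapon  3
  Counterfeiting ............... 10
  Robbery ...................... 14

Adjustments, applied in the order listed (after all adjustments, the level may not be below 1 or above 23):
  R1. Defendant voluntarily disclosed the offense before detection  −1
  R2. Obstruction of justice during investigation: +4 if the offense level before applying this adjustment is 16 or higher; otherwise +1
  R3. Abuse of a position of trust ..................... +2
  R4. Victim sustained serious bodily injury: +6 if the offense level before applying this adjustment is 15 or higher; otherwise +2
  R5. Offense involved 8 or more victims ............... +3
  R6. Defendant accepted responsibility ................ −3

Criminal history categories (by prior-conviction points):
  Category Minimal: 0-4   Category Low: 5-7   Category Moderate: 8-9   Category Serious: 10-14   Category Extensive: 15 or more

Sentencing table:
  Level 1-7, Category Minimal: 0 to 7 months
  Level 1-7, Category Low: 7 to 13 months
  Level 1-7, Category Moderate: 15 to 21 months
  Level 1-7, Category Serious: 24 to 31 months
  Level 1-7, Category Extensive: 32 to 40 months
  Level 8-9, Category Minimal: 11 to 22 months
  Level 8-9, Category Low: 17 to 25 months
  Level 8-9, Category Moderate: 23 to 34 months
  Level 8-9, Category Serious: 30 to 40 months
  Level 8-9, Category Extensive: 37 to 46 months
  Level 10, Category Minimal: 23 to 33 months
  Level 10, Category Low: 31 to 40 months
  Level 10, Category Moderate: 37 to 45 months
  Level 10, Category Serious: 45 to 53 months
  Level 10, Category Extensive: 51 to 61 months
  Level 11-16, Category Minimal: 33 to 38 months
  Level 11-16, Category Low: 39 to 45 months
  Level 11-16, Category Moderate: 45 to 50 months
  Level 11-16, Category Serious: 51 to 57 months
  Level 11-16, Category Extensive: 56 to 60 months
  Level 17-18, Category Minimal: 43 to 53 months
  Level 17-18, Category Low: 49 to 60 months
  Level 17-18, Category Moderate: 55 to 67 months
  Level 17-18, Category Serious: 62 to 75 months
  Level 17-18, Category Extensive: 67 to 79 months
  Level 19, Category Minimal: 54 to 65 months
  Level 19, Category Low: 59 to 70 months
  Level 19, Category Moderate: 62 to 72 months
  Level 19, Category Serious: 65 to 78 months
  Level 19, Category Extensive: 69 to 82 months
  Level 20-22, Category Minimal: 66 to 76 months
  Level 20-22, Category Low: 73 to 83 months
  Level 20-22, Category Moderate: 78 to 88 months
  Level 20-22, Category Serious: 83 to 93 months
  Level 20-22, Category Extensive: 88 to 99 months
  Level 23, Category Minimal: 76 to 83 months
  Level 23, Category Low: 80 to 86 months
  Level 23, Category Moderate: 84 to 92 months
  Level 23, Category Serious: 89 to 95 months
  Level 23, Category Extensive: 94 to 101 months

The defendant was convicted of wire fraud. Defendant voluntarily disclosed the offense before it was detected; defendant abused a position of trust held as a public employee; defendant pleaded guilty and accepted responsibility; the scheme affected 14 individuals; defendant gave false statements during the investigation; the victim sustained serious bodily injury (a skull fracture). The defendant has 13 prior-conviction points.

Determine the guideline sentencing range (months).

Base offense level for wire fraud: 17.
R1 applies: 17 − 1 = 16.
R2 applies (level before this adjustment is 16 ≥ 16, so +4): 16 + 4 = 20.
R3 applies: 20 + 2 = 22.
R4 applies (level before this adjustment is 22 ≥ 15, so +6): 22 + 6 = 28.
R5 applies: 28 + 3 = 31.
R6 applies: 31 − 3 = 28.
Level 28 exceeds the maximum of 23; capped at 23.
Final offense level: 23.
Criminal history: 13 prior points → Category Serious (10-14).
Level 23 falls in the 23 band.
Grid: Level 23 × Category Serious = 89-95 months.

89-95 months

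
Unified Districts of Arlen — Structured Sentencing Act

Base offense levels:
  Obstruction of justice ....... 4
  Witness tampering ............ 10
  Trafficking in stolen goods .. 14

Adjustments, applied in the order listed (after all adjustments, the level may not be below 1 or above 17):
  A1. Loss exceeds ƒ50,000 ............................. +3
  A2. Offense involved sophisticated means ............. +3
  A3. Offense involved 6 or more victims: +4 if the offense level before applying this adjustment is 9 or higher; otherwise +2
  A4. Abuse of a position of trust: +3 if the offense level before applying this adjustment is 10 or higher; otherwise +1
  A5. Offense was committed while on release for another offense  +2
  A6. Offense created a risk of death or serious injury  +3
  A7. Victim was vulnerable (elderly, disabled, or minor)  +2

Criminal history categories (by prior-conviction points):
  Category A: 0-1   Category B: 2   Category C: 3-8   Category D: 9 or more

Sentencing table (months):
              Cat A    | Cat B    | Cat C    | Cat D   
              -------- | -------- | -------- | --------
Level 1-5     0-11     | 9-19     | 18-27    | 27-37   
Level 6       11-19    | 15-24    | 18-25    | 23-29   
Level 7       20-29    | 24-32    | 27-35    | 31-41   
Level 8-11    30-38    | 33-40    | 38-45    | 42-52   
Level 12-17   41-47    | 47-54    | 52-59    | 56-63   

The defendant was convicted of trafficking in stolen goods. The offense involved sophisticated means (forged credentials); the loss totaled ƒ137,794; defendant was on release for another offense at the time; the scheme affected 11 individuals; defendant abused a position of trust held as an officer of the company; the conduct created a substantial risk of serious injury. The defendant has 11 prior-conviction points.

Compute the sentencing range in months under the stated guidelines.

56-63 months

Base offense level for trafficking in stolen goods: 14.
A1 applies: 14 + 3 = 17.
A2 applies: 17 + 3 = 20.
A3 applies (level before this adjustment is 20 ≥ 9, so +4): 20 + 4 = 24.
A4 applies (level before this adjustment is 24 ≥ 10, so +3): 24 + 3 = 27.
A5 applies: 27 + 2 = 29.
A6 applies: 29 + 3 = 32.
Level 32 exceeds the maximum of 17; capped at 17.
Final offense level: 17.
Criminal history: 11 prior points → Category D (9+).
Level 17 falls in the 12-17 band.
Grid: Level 12-17 × Category D = 56-63 months.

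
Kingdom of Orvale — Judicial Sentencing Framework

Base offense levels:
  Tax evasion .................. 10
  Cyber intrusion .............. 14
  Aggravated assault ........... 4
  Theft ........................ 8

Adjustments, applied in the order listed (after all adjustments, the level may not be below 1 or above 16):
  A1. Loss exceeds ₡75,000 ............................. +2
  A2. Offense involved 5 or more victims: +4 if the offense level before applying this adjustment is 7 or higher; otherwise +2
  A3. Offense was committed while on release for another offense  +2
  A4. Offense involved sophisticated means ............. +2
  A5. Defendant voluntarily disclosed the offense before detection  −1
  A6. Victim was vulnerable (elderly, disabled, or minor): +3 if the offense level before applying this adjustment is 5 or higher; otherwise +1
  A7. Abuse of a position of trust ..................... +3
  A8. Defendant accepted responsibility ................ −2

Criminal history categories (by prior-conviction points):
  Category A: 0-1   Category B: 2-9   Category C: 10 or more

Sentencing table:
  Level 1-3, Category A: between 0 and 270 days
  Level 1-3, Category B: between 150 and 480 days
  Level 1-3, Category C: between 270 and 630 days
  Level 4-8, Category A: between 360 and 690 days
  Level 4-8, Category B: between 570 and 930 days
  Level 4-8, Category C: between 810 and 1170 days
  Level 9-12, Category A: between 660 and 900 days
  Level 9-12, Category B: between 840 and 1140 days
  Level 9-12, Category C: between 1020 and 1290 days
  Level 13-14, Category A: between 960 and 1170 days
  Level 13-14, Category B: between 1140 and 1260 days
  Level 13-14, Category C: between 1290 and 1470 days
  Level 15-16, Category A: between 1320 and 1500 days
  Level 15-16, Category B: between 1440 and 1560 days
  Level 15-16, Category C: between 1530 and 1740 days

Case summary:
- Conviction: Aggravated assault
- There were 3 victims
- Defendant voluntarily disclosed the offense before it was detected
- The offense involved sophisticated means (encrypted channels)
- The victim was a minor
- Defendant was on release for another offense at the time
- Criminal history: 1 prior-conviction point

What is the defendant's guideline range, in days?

660-900 days

Base offense level for aggravated assault: 4.
A1 does not apply.
A3 applies: 4 + 2 = 6.
A4 applies: 6 + 2 = 8.
A5 applies: 8 − 1 = 7.
A6 applies (level before this adjustment is 7 ≥ 5, so +3): 7 + 3 = 10.
A7 does not apply.
A8 does not apply.
Final offense level: 10.
Criminal history: 1 prior point → Category A (0-1).
Level 10 falls in the 9-12 band.
Grid: Level 9-12 × Category A = 660-900 days.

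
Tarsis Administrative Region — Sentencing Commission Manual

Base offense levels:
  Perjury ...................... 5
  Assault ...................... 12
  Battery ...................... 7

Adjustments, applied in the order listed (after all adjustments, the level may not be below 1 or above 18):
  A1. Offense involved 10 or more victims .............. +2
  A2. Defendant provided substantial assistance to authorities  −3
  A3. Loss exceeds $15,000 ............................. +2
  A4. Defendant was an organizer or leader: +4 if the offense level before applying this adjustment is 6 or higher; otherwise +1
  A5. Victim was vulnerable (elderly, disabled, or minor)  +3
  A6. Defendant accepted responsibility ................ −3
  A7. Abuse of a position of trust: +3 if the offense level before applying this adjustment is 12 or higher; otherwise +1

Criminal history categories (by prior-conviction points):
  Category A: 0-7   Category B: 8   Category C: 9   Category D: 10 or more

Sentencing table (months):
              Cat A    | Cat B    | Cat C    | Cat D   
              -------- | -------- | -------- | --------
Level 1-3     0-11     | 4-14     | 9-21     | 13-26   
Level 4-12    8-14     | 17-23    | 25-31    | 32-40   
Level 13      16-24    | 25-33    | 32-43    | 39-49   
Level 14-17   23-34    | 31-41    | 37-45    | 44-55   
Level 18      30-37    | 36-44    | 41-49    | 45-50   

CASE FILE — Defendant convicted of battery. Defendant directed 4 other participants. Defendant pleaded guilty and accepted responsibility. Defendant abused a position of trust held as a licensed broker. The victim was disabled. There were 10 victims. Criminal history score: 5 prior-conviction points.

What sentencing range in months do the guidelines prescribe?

Base offense level for battery: 7.
A1 applies: 7 + 2 = 9.
A2 does not apply.
A3 does not apply.
A4 applies (level before this adjustment is 9 ≥ 6, so +4): 9 + 4 = 13.
A5 applies: 13 + 3 = 16.
A6 applies: 16 − 3 = 13.
A7 applies (level before this adjustment is 13 ≥ 12, so +3): 13 + 3 = 16.
Final offense level: 16.
Criminal history: 5 prior points → Category A (0-7).
Level 16 falls in the 14-17 band.
Grid: Level 14-17 × Category A = 23-34 months.

23-34 months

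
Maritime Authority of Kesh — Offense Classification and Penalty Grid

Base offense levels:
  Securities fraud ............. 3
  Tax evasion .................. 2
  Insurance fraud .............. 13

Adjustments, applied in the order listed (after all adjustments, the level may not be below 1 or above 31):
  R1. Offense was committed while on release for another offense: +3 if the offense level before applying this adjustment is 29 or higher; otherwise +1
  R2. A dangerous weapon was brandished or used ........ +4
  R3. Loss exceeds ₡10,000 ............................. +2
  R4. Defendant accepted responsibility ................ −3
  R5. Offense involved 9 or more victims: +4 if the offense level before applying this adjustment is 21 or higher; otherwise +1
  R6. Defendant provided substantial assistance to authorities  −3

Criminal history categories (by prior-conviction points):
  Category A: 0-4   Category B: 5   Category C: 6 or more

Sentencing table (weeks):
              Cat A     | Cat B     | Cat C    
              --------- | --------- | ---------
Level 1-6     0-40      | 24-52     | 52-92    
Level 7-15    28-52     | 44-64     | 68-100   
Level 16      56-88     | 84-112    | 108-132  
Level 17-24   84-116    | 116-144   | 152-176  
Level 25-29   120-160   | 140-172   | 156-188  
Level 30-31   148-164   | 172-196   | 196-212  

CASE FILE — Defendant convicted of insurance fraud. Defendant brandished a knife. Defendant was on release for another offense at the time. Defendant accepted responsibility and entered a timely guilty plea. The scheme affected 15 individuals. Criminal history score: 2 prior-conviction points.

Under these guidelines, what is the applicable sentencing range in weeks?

56-88 weeks

Base offense level for insurance fraud: 13.
R1 applies (level before this adjustment is 13 < 29, so +1): 13 + 1 = 14.
R2 applies: 14 + 4 = 18.
R4 applies: 18 − 3 = 15.
R5 applies (level before this adjustment is 15 < 21, so +1): 15 + 1 = 16.
Final offense level: 16.
Criminal history: 2 prior points → Category A (0-4).
Level 16 falls in the 16 band.
Grid: Level 16 × Category A = 56-88 weeks.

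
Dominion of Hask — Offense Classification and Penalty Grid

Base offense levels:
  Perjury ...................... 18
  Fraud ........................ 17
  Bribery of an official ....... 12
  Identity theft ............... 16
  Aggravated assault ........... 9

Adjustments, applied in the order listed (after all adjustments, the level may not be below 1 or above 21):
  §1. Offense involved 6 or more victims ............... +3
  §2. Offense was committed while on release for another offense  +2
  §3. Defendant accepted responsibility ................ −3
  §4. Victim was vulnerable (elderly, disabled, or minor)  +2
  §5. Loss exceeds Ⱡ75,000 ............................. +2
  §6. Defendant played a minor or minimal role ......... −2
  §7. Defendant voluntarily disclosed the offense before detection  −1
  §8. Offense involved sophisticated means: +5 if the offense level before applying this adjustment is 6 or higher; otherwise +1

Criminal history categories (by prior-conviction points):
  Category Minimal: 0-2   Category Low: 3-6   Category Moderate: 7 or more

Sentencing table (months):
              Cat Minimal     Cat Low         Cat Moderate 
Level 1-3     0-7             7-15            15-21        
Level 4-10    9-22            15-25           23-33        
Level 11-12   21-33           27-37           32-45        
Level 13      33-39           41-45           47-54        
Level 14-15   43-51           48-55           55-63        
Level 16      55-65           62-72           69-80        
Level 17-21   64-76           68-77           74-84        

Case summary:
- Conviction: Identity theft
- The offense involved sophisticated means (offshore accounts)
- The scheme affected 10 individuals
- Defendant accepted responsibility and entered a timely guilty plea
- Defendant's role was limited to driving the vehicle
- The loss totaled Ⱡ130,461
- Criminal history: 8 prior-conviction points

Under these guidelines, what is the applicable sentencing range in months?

74-84 months

Base offense level for identity theft: 16.
§1 applies: 16 + 3 = 19.
§3 applies: 19 − 3 = 16.
§5 applies: 16 + 2 = 18.
§6 applies: 18 − 2 = 16.
§7 does not apply.
§8 applies (level before this adjustment is 16 ≥ 6, so +5): 16 + 5 = 21.
Final offense level: 21.
Criminal history: 8 prior points → Category Moderate (7+).
Level 21 falls in the 17-21 band.
Grid: Level 17-21 × Category Moderate = 74-84 months.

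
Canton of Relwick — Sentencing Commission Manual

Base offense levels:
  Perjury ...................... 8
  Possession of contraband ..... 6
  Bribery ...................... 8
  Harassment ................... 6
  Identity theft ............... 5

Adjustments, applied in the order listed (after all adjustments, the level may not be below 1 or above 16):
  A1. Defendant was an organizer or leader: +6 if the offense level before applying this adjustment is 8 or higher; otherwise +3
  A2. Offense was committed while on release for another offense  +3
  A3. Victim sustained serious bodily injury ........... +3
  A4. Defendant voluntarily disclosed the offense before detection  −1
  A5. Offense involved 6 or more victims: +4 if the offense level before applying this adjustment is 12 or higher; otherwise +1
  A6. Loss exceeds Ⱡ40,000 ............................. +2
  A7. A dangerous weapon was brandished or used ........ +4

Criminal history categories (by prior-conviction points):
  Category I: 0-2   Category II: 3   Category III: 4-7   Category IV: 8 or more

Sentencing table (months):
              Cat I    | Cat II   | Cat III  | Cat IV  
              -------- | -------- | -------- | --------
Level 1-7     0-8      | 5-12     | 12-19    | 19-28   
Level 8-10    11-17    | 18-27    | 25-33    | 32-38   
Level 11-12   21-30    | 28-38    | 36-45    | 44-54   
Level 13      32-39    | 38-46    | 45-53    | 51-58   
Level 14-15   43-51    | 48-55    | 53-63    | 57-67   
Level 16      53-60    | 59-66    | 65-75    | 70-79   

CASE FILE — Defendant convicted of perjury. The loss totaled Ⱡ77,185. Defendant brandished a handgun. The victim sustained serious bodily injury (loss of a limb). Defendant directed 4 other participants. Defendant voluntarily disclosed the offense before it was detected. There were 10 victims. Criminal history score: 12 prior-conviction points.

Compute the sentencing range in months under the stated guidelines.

Base offense level for perjury: 8.
A1 applies (level before this adjustment is 8 ≥ 8, so +6): 8 + 6 = 14.
A2 does not apply.
A3 applies: 14 + 3 = 17.
A4 applies: 17 − 1 = 16.
A5 applies (level before this adjustment is 16 ≥ 12, so +4): 16 + 4 = 20.
A6 applies: 20 + 2 = 22.
A7 applies: 22 + 4 = 26.
Level 26 exceeds the maximum of 16; capped at 16.
Final offense level: 16.
Criminal history: 12 prior points → Category IV (8+).
Level 16 falls in the 16 band.
Grid: Level 16 × Category IV = 70-79 months.

70-79 months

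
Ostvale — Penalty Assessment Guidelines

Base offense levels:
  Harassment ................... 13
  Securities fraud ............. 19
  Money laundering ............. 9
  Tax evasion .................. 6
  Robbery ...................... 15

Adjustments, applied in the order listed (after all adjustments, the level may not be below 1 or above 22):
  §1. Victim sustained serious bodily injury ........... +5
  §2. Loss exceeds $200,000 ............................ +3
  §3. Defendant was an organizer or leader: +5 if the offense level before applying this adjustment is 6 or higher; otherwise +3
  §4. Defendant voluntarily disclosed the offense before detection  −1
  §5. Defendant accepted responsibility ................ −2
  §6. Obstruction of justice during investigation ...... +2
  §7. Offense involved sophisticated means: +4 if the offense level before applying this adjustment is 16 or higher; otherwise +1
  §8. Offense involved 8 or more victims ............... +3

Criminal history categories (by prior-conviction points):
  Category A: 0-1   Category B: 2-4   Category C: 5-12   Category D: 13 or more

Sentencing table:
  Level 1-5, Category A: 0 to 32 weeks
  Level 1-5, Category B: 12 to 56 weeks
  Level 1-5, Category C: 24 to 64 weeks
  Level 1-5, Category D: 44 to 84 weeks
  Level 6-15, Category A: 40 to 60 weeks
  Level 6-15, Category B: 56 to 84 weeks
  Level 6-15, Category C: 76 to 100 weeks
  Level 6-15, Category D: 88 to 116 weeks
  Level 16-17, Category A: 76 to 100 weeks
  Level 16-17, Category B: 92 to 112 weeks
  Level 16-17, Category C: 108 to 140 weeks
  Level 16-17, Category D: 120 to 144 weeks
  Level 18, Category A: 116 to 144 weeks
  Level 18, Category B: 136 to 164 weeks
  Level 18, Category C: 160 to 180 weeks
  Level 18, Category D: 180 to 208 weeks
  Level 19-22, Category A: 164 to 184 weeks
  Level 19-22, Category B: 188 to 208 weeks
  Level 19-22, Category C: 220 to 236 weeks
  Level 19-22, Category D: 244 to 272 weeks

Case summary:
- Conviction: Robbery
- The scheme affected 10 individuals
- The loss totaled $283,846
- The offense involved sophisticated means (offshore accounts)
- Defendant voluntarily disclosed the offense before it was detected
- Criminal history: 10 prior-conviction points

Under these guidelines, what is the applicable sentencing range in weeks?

220-236 weeks

Base offense level for robbery: 15.
§1 does not apply.
§2 applies: 15 + 3 = 18.
§4 applies: 18 − 1 = 17.
§5 does not apply.
§7 applies (level before this adjustment is 17 ≥ 16, so +4): 17 + 4 = 21.
§8 applies: 21 + 3 = 24.
Level 24 exceeds the maximum of 22; capped at 22.
Final offense level: 22.
Criminal history: 10 prior points → Category C (5-12).
Level 22 falls in the 19-22 band.
Grid: Level 19-22 × Category C = 220-236 weeks.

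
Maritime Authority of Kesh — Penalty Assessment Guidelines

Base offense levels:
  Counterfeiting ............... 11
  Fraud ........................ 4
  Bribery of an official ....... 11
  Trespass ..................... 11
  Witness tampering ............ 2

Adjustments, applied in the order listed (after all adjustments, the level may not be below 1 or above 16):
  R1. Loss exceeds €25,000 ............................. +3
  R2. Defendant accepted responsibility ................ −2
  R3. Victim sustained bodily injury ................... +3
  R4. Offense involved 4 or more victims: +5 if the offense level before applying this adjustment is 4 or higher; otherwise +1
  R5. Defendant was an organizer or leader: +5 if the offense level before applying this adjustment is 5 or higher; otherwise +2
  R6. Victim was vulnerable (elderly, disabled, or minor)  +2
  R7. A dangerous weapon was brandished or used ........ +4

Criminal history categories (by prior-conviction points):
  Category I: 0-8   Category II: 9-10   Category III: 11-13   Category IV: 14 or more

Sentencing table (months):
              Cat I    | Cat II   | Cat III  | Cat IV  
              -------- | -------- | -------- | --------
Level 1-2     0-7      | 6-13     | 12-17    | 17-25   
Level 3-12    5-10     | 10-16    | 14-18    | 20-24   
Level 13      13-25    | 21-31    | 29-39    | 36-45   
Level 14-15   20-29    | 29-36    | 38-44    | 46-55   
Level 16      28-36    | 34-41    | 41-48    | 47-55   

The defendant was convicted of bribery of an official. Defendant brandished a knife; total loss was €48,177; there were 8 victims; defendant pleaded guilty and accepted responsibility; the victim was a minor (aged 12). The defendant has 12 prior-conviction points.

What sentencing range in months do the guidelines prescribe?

Base offense level for bribery of an official: 11.
R1 applies: 11 + 3 = 14.
R2 applies: 14 − 2 = 12.
R3 does not apply.
R4 applies (level before this adjustment is 12 ≥ 4, so +5): 12 + 5 = 17.
R6 applies: 17 + 2 = 19.
R7 applies: 19 + 4 = 23.
Level 23 exceeds the maximum of 16; capped at 16.
Final offense level: 16.
Criminal history: 12 prior points → Category III (11-13).
Level 16 falls in the 16 band.
Grid: Level 16 × Category III = 41-48 months.

41-48 months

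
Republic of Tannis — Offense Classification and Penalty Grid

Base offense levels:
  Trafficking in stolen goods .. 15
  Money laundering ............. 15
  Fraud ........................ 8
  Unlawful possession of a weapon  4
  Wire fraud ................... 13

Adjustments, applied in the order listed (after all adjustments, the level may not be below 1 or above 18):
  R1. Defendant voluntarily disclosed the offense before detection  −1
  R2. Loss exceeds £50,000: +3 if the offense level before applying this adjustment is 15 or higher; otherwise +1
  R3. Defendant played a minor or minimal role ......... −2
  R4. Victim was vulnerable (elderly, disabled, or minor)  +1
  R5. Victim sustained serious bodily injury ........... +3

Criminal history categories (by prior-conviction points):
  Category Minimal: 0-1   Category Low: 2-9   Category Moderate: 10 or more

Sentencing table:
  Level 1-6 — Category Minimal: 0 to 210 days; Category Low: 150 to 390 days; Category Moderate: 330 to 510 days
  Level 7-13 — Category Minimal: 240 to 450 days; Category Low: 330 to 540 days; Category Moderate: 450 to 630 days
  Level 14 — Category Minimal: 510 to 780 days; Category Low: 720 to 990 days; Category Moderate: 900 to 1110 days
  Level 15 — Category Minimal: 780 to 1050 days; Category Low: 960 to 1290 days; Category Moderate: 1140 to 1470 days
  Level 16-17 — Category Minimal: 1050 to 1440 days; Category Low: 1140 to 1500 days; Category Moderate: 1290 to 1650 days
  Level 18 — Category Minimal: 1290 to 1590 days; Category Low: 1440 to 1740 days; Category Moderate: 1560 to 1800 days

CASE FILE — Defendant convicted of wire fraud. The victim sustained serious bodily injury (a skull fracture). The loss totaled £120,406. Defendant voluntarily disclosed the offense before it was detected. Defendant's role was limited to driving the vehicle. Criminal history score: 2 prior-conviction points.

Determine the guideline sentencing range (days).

720-990 days

Base offense level for wire fraud: 13.
R1 applies: 13 − 1 = 12.
R2 applies (level before this adjustment is 12 < 15, so +1): 12 + 1 = 13.
R3 applies: 13 − 2 = 11.
R4 does not apply.
R5 applies: 11 + 3 = 14.
Final offense level: 14.
Criminal history: 2 prior points → Category Low (2-9).
Level 14 falls in the 14 band.
Grid: Level 14 × Category Low = 720-990 days.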